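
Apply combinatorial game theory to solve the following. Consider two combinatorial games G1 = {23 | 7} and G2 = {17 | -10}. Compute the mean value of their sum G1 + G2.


G1 = {23 | 7}, G2 = {17 | -10}
Each is a switch {a | b} with numbers a > b; its mean value is (a + b)/2, and mean value is additive over game sums: m(G1 + G2) = m(G1) + m(G2).
Mean of G1 = (23 + (7))/2 = 30/2 = 15
Mean of G2 = (17 + (-10))/2 = 7/2 = 7/2
Mean of G1 + G2 = 15 + 7/2 = 37/2

37/2


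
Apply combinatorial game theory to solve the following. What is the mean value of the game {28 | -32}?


Game = {28 | -32}, a switch {a | b} with numbers a > b.
Its thermograph has left wall a - t and right wall b + t, which meet at t = (a - b)/2, where both equal (a + b)/2. So the mast (mean value) is at (a + b)/2.
Mean = (28 + (-32))/2 = -4/2 = -2

-2


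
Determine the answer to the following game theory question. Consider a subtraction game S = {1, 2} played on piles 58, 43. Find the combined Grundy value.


Subtraction set: {1, 2}
For this subtraction set, G(n) = n mod 3 (period = max + 1 = 3).
Pile 1 (size 58): G(58) = 58 mod 3 = 1
Pile 2 (size 43): G(43) = 43 mod 3 = 1
Total Grundy value = XOR of all: 1 XOR 1 = 0

0


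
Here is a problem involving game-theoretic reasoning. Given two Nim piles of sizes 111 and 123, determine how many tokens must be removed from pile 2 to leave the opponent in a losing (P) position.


Piles: 111 and 123
Current XOR: 111 XOR 123 = 20 (non-zero, so this is an N-position).
To make the XOR zero, we need to find a move that balances the piles.
For pile 2 (size 123): target = 123 XOR 20 = 111
We reduce pile 2 from 123 to 111.
Tokens removed: 123 - 111 = 12
Verification: 111 XOR 111 = 0

12


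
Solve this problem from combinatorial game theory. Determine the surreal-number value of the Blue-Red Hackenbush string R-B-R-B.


Edges (from ground): R-B-R-B
By Berlekamp's sign-expansion rule, a Blue-Red Hackenbush stalk has the value of the surreal number whose sign sequence is the edge sequence with B -> + and R -> -.
Sign sequence: -+-+
Trace the sign expansion in the surreal number tree, starting from 0:
Edge 1: R (sign -) -> bounds (-inf, 0), value = -1
Edge 2: B (sign +) -> bounds (-1, 0), value = -1/2
Edge 3: R (sign -) -> bounds (-1, -1/2), value = -3/4
Edge 4: B (sign +) -> bounds (-3/4, -1/2), value = -5/8
Game value = -5/8

-5/8


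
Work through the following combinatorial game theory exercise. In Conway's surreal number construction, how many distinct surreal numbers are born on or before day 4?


Day 0: {|} = 0 is born. Count = 1.
Day n: the number of surreal numbers born by day n is 2^(n+1) - 1.
By day 0: 2^1 - 1 = 1
By day 1: 2^2 - 1 = 3
By day 2: 2^3 - 1 = 7
By day 3: 2^4 - 1 = 15
By day 4: 2^5 - 1 = 31
By day 4: 31 surreal numbers.

31


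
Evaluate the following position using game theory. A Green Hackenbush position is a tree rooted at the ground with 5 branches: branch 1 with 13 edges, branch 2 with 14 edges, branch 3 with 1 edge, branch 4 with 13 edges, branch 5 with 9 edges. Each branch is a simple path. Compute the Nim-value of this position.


The tree has 5 branches from the ground vertex.
In Green Hackenbush, the Nim-value of a simple path of length k is k.
Branch 1: length 13, Nim-value = 13
Branch 2: length 14, Nim-value = 14
Branch 3: length 1, Nim-value = 1
Branch 4: length 13, Nim-value = 13
Branch 5: length 9, Nim-value = 9
Total Nim-value = XOR of all branch values:
0 XOR 13 = 13
13 XOR 14 = 3
3 XOR 1 = 2
2 XOR 13 = 15
15 XOR 9 = 6
Nim-value of the tree = 6

6


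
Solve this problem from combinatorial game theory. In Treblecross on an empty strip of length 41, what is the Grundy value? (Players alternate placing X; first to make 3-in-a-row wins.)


Treblecross: place X on empty cells; 3-in-a-row wins.
Playing within two cells of an existing X lets the opponent win at once, so sensible play treats the cells i-2..i+2 around each X as dead. The player left with no safe cell loses, so this is a normal-play take-away game on strips of safe cells.
Placing X at cell i (0-indexed) of a strip of k safe cells leaves independent strips of sizes max(0, i-2) and max(0, k-i-3). Hence G(k) = mex{ G(max(0,i-2)) XOR G(max(0,k-i-3)) : 0 <= i < k }, with G(0) = 0.
G(1): splits (0,0):0^0=0 -> mex({0}) = 1
G(2): splits (0,0):0^0=0 -> mex({0}) = 1
G(3): splits (0,0):0^0=0 -> mex({0}) = 1
G(4): splits (0,1):0^1=1 (0,0):0^0=0 -> mex({0, 1}) = 2
G(5): splits (0,2):0^1=1 (0,1):0^1=1 (0,0):0^0=0 -> mex({0, 1}) = 2
G(6) = mex({1}) = 0
G(7) = mex({0, 1, 2}) = 3
G(8) = mex({0, 1, 2}) = 3
G(9) = mex({0, 2}) = 1
G(10) = mex({0, 2, 3}) = 1
G(11) = mex({0, 3}) = 1
G(12) = mex({1, 3}) = 0
G(13) = mex({0, 1, 2, 3}) = 4
G(14) = mex({0, 1, 2}) = 3
G(15) = mex({0, 1, 2}) = 3
G(16) = mex({0, 1, 2, 4}) = 3
G(17) = mex({0, 1, 3, 4}) = 2
G(18) = mex({0, 1, 3, 4}) = 2
G(19) = mex({0, 1, 3, 5}) = 2
G(20) = mex({0, 1, 2, 3, 5}) = 4
G(21) = mex({0, 1, 2, 3, 5}) = 4
G(22) = mex({1, 2, 6}) = 0
G(23) = mex({0, 1, 2, 3, 4, 6}) = 5
G(24) = mex({0, 1, 2, 3, 4}) = 5
G(25) = mex({0, 1, 3, 4, 7}) = 2
G(26) = mex({0, 1, 3, 4, 5, 7}) = 2
G(27) = mex({0, 1, 3, 5}) = 2
G(28) = mex({0, 1, 2, 5}) = 3
G(29) = mex({0, 1, 2, 4, 5, 6}) = 3
G(30) = mex({1, 2, 4, 6}) = 0
G(31) = mex({0, 1, 2, 3, 4, 6}) = 5
G(32) = mex({1, 2, 3, 4, 7}) = 0
G(33) = mex({0, 3, 7}) = 1
G(34) = mex({0, 2, 3, 5, 7}) = 1
G(35) = mex({0, 2, 3, 5, 6}) = 1
G(36) = mex({0, 1, 2, 5, 6}) = 3
G(37) = mex({0, 1, 2, 4, 5, 6}) = 3
G(38) = mex({0, 1, 2, 4}) = 3
G(39) = mex({0, 1, 2, 3, 4, 7}) = 5
G(40) = mex({0, 1, 2, 3, 4, 5, 7}) = 6
G(41) = mex({0, 1, 2, 3, 5, 7}) = 4
Therefore G(41) = 4.

4


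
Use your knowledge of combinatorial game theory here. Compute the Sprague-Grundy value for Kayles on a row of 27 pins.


Kayles: a move removes 1 or 2 adjacent pins from a contiguous row.
Removing pins from a row of k leaves two independent rows (a, b) with a + b = k - 1 (one pin) or a + b = k - 2 (two pins); an end removal gives a = 0.
By Sprague-Grundy, G(k) = mex{ G(a) XOR G(b) } over all these splits. G(0) = 0.
G(1): splits (0,0):0^0=0 -> mex({0}) = 1
G(2): splits (0,1):0^1=1 (0,0):0^0=0 -> mex({0, 1}) = 2
G(3): splits (0,2):0^2=2 (1,1):1^1=0 (0,1):0^1=1 -> mex({0, 1, 2}) = 3
G(4): splits (0,3):0^3=3 (1,2):1^2=3 (0,2):0^2=2 (1,1):1^1=0 -> mex({0, 2, 3}) = 1
G(5): splits (0,4):0^1=1 (1,3):1^3=2 (2,2):2^2=0 (0,3):0^3=3 (1,2):1^2=3 -> mex({0, 1, 2, 3}) = 4
G(6) = mex({0, 1, 2, 4}) = 3
G(7) = mex({0, 1, 3, 4, 5}) = 2
G(8) = mex({0, 2, 3, 5, 6}) = 1
G(9) = mex({0, 1, 2, 3, 6, 7}) = 4
G(10) = mex({0, 1, 3, 4, 5, 7}) = 2
G(11) = mex({0, 1, 2, 3, 4, 5}) = 6
G(12) = mex({0, 1, 2, 3, 5, 6, 7}) = 4
G(13) = mex({0, 2, 3, 4, 6, 7}) = 1
G(14) = mex({0, 1, 4, 5, 6, 7}) = 2
G(15) = mex({0, 1, 2, 3, 4, 5, 6}) = 7
G(16) = mex({0, 2, 3, 5, 6, 7}) = 1
G(17) = mex({0, 1, 2, 3, 5, 6, 7}) = 4
G(18) = mex({0, 1, 2, 4, 5, 6}) = 3
G(19) = mex({0, 1, 3, 4, 5, 7}) = 2
G(20) = mex({0, 2, 3, 4, 5, 6, 7}) = 1
G(21) = mex({0, 1, 2, 3, 5, 6, 7}) = 4
G(22) = mex({0, 1, 2, 3, 4, 5, 7}) = 6
G(23) = mex({0, 1, 2, 3, 4, 5, 6}) = 7
G(24) = mex({0, 1, 2, 3, 5, 6, 7}) = 4
G(25) = mex({0, 2, 3, 4, 6, 7}) = 1
G(26) = mex({0, 1, 3, 4, 5, 6, 7}) = 2
G(27) = mex({0, 1, 2, 3, 4, 5, 6, 7}) = 8
Therefore G(27) = 8.

8


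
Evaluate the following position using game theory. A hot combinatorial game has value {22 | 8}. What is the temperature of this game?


The game is {22 | 8}, a switch {a | b} with numbers a > b.
Cooling {a | b} by t gives {a - t | b + t}, which stops being hot when a - t = b + t, i.e. at t = (a - b)/2. So the temperature of a switch is (a - b)/2.
Temperature = (Left option - Right option) / 2
= (22 - (8)) / 2
= 14 / 2
= 7

7


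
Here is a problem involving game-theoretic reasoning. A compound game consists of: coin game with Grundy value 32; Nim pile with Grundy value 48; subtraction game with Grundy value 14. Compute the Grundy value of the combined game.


By the Sprague-Grundy theorem, the Grundy value of a sum of games is the XOR of individual Grundy values.
coin game: Grundy value = 32. Running XOR: 0 XOR 32 = 32
Nim pile: Grundy value = 48. Running XOR: 32 XOR 48 = 16
subtraction game: Grundy value = 14. Running XOR: 16 XOR 14 = 30
The combined Grundy value is 30.

30


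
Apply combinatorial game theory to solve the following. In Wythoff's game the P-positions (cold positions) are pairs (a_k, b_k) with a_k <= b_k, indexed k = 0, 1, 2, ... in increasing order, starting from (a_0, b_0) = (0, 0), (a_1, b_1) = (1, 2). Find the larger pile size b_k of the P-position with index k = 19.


By Wythoff's theorem, a_k = floor(k * phi) and b_k = floor(k * phi^2) = a_k + k, where phi = (1 + sqrt(5))/2 is the golden ratio.
phi = (1 + sqrt(5))/2 = 1.618034
phi^2 = phi + 1 = 2.618034
k = 19
k * phi^2 = 19 * 2.618034 = 49.742646
b_19 = floor(k * phi^2) = 49 (check: a_19 + k = 30 + 19 = 49)

49


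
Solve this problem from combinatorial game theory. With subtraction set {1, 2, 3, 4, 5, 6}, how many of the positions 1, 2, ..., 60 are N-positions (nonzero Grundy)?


Subtraction set S = {1, 2, 3, 4, 5, 6}, so G(n) = n mod 7.
G(n) = 0 when n is a multiple of 7.
Multiples of 7 in [1, 60]: 8
N-positions (nonzero Grundy) = 60 - 8 = 52

52


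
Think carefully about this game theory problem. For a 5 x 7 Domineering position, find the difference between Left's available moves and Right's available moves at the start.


Board is 5 x 7 (rows x cols).
Left (vertical) placements: (rows-1) * cols = 4 * 7 = 28
Right (horizontal) placements: rows * (cols-1) = 5 * 6 = 30
Advantage = Left - Right = 28 - 30 = -2

-2


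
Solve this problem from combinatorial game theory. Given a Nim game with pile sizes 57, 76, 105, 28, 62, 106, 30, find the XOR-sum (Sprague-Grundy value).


We need the XOR (exclusive or) of all pile sizes.
After XOR-ing pile 1 (size 57): 0 XOR 57 = 57
After XOR-ing pile 2 (size 76): 57 XOR 76 = 117
After XOR-ing pile 3 (size 105): 117 XOR 105 = 28
After XOR-ing pile 4 (size 28): 28 XOR 28 = 0
After XOR-ing pile 5 (size 62): 0 XOR 62 = 62
After XOR-ing pile 6 (size 106): 62 XOR 106 = 84
After XOR-ing pile 7 (size 30): 84 XOR 30 = 74
The Nim-value of this position is 74.

74


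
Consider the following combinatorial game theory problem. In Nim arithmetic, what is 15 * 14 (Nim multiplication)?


Nim multiplication is bilinear over XOR: (u XOR v) * w = (u*w) XOR (v*w).
So we split each operand into its bit components and XOR the pairwise Nim products.
15 = 1 + 2 + 4 + 8 (as XOR of powers of 2).
14 = 2 + 4 + 8 (as XOR of powers of 2).
Using the standard Nim-product table on single bits:
  2*2 = 3,   2*4 = 8,   2*8 = 12,
  4*4 = 6,   4*8 = 11,  8*8 = 13,
and  1*x = x (identity), k*l = l*k (commutative).
Pairwise Nim products:
  1 * 2 = 2
  1 * 4 = 4
  1 * 8 = 8
  2 * 2 = 3
  2 * 4 = 8
  2 * 8 = 12
  4 * 2 = 8
  4 * 4 = 6
  4 * 8 = 11
  8 * 2 = 12
  8 * 4 = 11
  8 * 8 = 13
XOR them: 2 XOR 4 XOR 8 XOR 3 XOR 8 XOR 12 XOR 8 XOR 6 XOR 11 XOR 12 XOR 11 XOR 13 = 6.
Result: 15 * 14 = 6 (in Nim).

6


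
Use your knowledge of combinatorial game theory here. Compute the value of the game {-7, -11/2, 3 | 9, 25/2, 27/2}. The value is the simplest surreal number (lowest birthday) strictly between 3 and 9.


Left options: {-7, -11/2, 3}, max = 3
Right options: {9, 25/2, 27/2}, min = 9
All options are numbers and max(Left) < min(Right), so by the simplicity theorem the value is the simplest (earliest-born) number strictly between 3 and 9.
Integers 4 through 8 all lie strictly between 3 and 9.
Among integers, the simplest (lowest birthday = smallest |n|; 0 is born on day 0, +-n on day n) is 4.
No non-integer in the interval can be simpler: if x is a non-integer in the interval, then floor(x) or ceil(x) also lies in the interval (the interval contains an integer), and both are proper prefixes of x's sign expansion, i.e. born earlier. So the game value is 4.
Game value = 4

4


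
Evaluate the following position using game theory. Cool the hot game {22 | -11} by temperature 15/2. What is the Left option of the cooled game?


Original game: {22 | -11} (a switch {a | b} with a > b).
Cooling by t (for t below the temperature (a - b)/2 = 33/2) taxes each move by t: {a | b} cooled by t is {a - t | b + t}.
Cooling amount: t = 15/2
Cooled Left option: 22 - 15/2 = 29/2
Cooled Right option: -11 + 15/2 = -7/2
Cooled game: {29/2 | -7/2}
Left option = 29/2

29/2


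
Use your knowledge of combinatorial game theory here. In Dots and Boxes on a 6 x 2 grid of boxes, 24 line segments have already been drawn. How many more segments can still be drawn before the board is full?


Grid: 6 x 2 boxes, i.e. 7 rows and 3 columns of dots.
Horizontal edges: (rows + 1) * cols = 7 * 2 = 14
Vertical edges: rows * (cols + 1) = 6 * 3 = 18
Total edges: 14 + 18 = 32
Edges drawn: 24
Remaining: 32 - 24 = 8

8


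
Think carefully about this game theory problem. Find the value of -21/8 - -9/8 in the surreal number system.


x = -21/8, y = -9/8
Converting to common denominator: 8
x = -21/8, y = -9/8
x - y = -21/8 - -9/8 = -3/2

-3/2


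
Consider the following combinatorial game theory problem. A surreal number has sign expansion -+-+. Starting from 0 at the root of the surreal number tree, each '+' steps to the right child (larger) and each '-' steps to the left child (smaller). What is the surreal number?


Sign expansion: -+-+
Rule: track bounds (lo, hi), initially (-inf, +inf). On '+', the current value becomes lo and we move to the simplest number in (value, hi): value + 1 if hi = +inf, otherwise the midpoint (value + hi)/2. On '-', the current value becomes hi and we move to value - 1 if lo = -inf, otherwise the midpoint (lo + value)/2.
Start at 0.
Step 1: sign = -, move left. Bounds: (-inf, 0). Value = -1
Step 2: sign = +, move right. Bounds: (-1, 0). Value = -1/2
Step 3: sign = -, move left. Bounds: (-1, -1/2). Value = -3/4
Step 4: sign = +, move right. Bounds: (-3/4, -1/2). Value = -5/8
The surreal number with sign expansion -+-+ is -5/8.

-5/8


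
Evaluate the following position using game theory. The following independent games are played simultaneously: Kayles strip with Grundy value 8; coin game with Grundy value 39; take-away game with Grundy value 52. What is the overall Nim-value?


By the Sprague-Grundy theorem, the Grundy value of a sum of games is the XOR of individual Grundy values.
Kayles strip: Grundy value = 8. Running XOR: 0 XOR 8 = 8
coin game: Grundy value = 39. Running XOR: 8 XOR 39 = 47
take-away game: Grundy value = 52. Running XOR: 47 XOR 52 = 27
The combined Grundy value is 27.

27


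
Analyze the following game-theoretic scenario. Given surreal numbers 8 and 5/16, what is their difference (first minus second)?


x = 8, y = 5/16
Converting to common denominator: 16
x = 128/16, y = 5/16
x - y = 8 - 5/16 = 123/16

123/16


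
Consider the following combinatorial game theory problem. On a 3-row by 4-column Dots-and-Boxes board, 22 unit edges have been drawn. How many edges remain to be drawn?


Grid: 3 x 4 boxes, i.e. 4 rows and 5 columns of dots.
Horizontal edges: (rows + 1) * cols = 4 * 4 = 16
Vertical edges: rows * (cols + 1) = 3 * 5 = 15
Total edges: 16 + 15 = 31
Edges drawn: 22
Remaining: 31 - 22 = 9

9


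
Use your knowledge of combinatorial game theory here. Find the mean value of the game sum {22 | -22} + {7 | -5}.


G1 = {22 | -22}, G2 = {7 | -5}
Each is a switch {a | b} with numbers a > b; its mean value is (a + b)/2, and mean value is additive over game sums: m(G1 + G2) = m(G1) + m(G2).
Mean of G1 = (22 + (-22))/2 = 0/2 = 0
Mean of G2 = (7 + (-5))/2 = 2/2 = 1
Mean of G1 + G2 = 0 + 1 = 1

1


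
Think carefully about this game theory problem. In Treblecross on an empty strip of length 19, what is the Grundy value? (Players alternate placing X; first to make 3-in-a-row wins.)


Treblecross: place X on empty cells; 3-in-a-row wins.
Playing within two cells of an existing X lets the opponent win at once, so sensible play treats the cells i-2..i+2 around each X as dead. The player left with no safe cell loses, so this is a normal-play take-away game on strips of safe cells.
Placing X at cell i (0-indexed) of a strip of k safe cells leaves independent strips of sizes max(0, i-2) and max(0, k-i-3). Hence G(k) = mex{ G(max(0,i-2)) XOR G(max(0,k-i-3)) : 0 <= i < k }, with G(0) = 0.
G(1): splits (0,0):0^0=0 -> mex({0}) = 1
G(2): splits (0,0):0^0=0 -> mex({0}) = 1
G(3): splits (0,0):0^0=0 -> mex({0}) = 1
G(4): splits (0,1):0^1=1 (0,0):0^0=0 -> mex({0, 1}) = 2
G(5): splits (0,2):0^1=1 (0,1):0^1=1 (0,0):0^0=0 -> mex({0, 1}) = 2
G(6) = mex({1}) = 0
G(7) = mex({0, 1, 2}) = 3
G(8) = mex({0, 1, 2}) = 3
G(9) = mex({0, 2}) = 1
G(10) = mex({0, 2, 3}) = 1
G(11) = mex({0, 3}) = 1
G(12) = mex({1, 3}) = 0
G(13) = mex({0, 1, 2, 3}) = 4
G(14) = mex({0, 1, 2}) = 3
G(15) = mex({0, 1, 2}) = 3
G(16) = mex({0, 1, 2, 4}) = 3
G(17) = mex({0, 1, 3, 4}) = 2
G(18) = mex({0, 1, 3, 4}) = 2
G(19) = mex({0, 1, 3, 5}) = 2
Therefore G(19) = 2.

2


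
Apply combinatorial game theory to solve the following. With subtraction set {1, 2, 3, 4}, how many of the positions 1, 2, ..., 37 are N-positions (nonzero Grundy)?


Subtraction set S = {1, 2, 3, 4}, so G(n) = n mod 5.
G(n) = 0 when n is a multiple of 5.
Multiples of 5 in [1, 37]: 7
N-positions (nonzero Grundy) = 37 - 7 = 30

30


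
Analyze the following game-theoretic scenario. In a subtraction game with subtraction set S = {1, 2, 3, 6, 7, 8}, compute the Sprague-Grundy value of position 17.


The subtraction set is S = {1, 2, 3, 6, 7, 8}.
G(k) = mex{ G(k - s) : s in S, s <= k }. We compute iteratively: G(0) = 0.
G(1) = mex({0}) = 1
G(2) = mex({0, 1}) = 2
G(3) = mex({0, 1, 2}) = 3
G(4) = mex({1, 2, 3}) = 0
G(5) = mex({0, 2, 3}) = 1
G(6) = mex({0, 1, 3}) = 2
G(7) = mex({0, 1, 2}) = 3
G(8) = mex({0, 1, 2, 3}) = 4
G(9) = mex({1, 2, 3, 4}) = 0
G(10) = mex({0, 2, 3, 4}) = 1
G(11) = mex({0, 1, 3, 4}) = 2
G(12) = mex({0, 1, 2}) = 3
G(13) = mex({1, 2, 3}) = 0
G(14) = mex({0, 2, 3, 4}) = 1
G(15) = mex({0, 1, 3, 4}) = 2
G(16) = mex({0, 1, 2, 4}) = 3
Observe that G(9)..G(16) = 0, 1, 2, 3, 0, 1, 2, 3 repeats G(0)..G(7) = 0, 1, 2, 3, 0, 1, 2, 3.
For k >= max(S) = 8, G(k) is determined by the previous 8 values G(k-8)..G(k-1); a window of 8 consecutive values has recurred shifted by 9, so by induction G(k + 9) = G(k) for all k >= 0: the sequence is periodic from the start with period 9.
One period: G(0..8) = 0, 1, 2, 3, 0, 1, 2, 3, 4.
17 mod 9 = 8, so G(17) = G(8) = 4.

4


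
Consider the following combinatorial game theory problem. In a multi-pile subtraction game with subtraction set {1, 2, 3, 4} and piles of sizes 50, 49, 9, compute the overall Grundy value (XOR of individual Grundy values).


Subtraction set: {1, 2, 3, 4}
For this subtraction set, G(n) = n mod 5 (period = max + 1 = 5).
Pile 1 (size 50): G(50) = 50 mod 5 = 0
Pile 2 (size 49): G(49) = 49 mod 5 = 4
Pile 3 (size 9): G(9) = 9 mod 5 = 4
Total Grundy value = XOR of all: 0 XOR 4 XOR 4 = 0

0


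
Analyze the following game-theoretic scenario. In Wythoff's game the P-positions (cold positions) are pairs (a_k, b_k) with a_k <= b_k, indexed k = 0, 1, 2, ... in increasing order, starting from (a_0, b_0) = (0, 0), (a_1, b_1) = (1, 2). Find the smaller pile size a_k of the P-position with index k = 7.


By Wythoff's theorem, a_k = floor(k * phi) and b_k = floor(k * phi^2) = a_k + k, where phi = (1 + sqrt(5))/2 is the golden ratio.
phi = (1 + sqrt(5))/2 = 1.618034
k = 7
k * phi = 7 * 1.618034 = 11.326238
a_7 = floor(k * phi) = 11

11


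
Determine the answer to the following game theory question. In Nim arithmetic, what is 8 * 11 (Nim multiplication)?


Nim multiplication is bilinear over XOR: (u XOR v) * w = (u*w) XOR (v*w).
So we split each operand into its bit components and XOR the pairwise Nim products.
8 = 8 (as XOR of powers of 2).
11 = 1 + 2 + 8 (as XOR of powers of 2).
Using the standard Nim-product table on single bits:
  2*2 = 3,   2*4 = 8,   2*8 = 12,
  4*4 = 6,   4*8 = 11,  8*8 = 13,
and  1*x = x (identity), k*l = l*k (commutative).
Pairwise Nim products:
  8 * 1 = 8
  8 * 2 = 12
  8 * 8 = 13
XOR them: 8 XOR 12 XOR 13 = 9.
Result: 8 * 11 = 9 (in Nim).

9


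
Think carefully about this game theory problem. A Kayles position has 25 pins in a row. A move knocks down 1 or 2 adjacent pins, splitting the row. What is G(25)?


Kayles: a move removes 1 or 2 adjacent pins from a contiguous row.
Removing pins from a row of k leaves two independent rows (a, b) with a + b = k - 1 (one pin) or a + b = k - 2 (two pins); an end removal gives a = 0.
By Sprague-Grundy, G(k) = mex{ G(a) XOR G(b) } over all these splits. G(0) = 0.
G(1): splits (0,0):0^0=0 -> mex({0}) = 1
G(2): splits (0,1):0^1=1 (0,0):0^0=0 -> mex({0, 1}) = 2
G(3): splits (0,2):0^2=2 (1,1):1^1=0 (0,1):0^1=1 -> mex({0, 1, 2}) = 3
G(4): splits (0,3):0^3=3 (1,2):1^2=3 (0,2):0^2=2 (1,1):1^1=0 -> mex({0, 2, 3}) = 1
G(5): splits (0,4):0^1=1 (1,3):1^3=2 (2,2):2^2=0 (0,3):0^3=3 (1,2):1^2=3 -> mex({0, 1, 2, 3}) = 4
G(6) = mex({0, 1, 2, 4}) = 3
G(7) = mex({0, 1, 3, 4, 5}) = 2
G(8) = mex({0, 2, 3, 5, 6}) = 1
G(9) = mex({0, 1, 2, 3, 6, 7}) = 4
G(10) = mex({0, 1, 3, 4, 5, 7}) = 2
G(11) = mex({0, 1, 2, 3, 4, 5}) = 6
G(12) = mex({0, 1, 2, 3, 5, 6, 7}) = 4
G(13) = mex({0, 2, 3, 4, 6, 7}) = 1
G(14) = mex({0, 1, 4, 5, 6, 7}) = 2
G(15) = mex({0, 1, 2, 3, 4, 5, 6}) = 7
G(16) = mex({0, 2, 3, 5, 6, 7}) = 1
G(17) = mex({0, 1, 2, 3, 5, 6, 7}) = 4
G(18) = mex({0, 1, 2, 4, 5, 6}) = 3
G(19) = mex({0, 1, 3, 4, 5, 7}) = 2
G(20) = mex({0, 2, 3, 4, 5, 6, 7}) = 1
G(21) = mex({0, 1, 2, 3, 5, 6, 7}) = 4
G(22) = mex({0, 1, 2, 3, 4, 5, 7}) = 6
G(23) = mex({0, 1, 2, 3, 4, 5, 6}) = 7
G(24) = mex({0, 1, 2, 3, 5, 6, 7}) = 4
G(25) = mex({0, 2, 3, 4, 6, 7}) = 1
Therefore G(25) = 1.

1


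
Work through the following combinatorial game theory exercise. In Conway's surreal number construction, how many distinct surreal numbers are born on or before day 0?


Day 0: {|} = 0 is born. Count = 1.
Day n: the number of surreal numbers born by day n is 2^(n+1) - 1.
By day 0: 2^1 - 1 = 1
By day 0: 1 surreal numbers.

1


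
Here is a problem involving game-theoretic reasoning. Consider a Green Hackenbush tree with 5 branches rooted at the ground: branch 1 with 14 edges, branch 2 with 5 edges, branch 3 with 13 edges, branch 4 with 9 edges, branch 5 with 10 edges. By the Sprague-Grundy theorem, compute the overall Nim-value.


The tree has 5 branches from the ground vertex.
In Green Hackenbush, the Nim-value of a simple path of length k is k.
Branch 1: length 14, Nim-value = 14
Branch 2: length 5, Nim-value = 5
Branch 3: length 13, Nim-value = 13
Branch 4: length 9, Nim-value = 9
Branch 5: length 10, Nim-value = 10
Total Nim-value = XOR of all branch values:
0 XOR 14 = 14
14 XOR 5 = 11
11 XOR 13 = 6
6 XOR 9 = 15
15 XOR 10 = 5
Nim-value of the tree = 5

5


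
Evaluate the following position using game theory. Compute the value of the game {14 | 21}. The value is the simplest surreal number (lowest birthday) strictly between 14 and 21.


Left options: {14}, max = 14
Right options: {21}, min = 21
All options are numbers and max(Left) < min(Right), so by the simplicity theorem the value is the simplest (earliest-born) number strictly between 14 and 21.
Integers 15 through 20 all lie strictly between 14 and 21.
Among integers, the simplest (lowest birthday = smallest |n|; 0 is born on day 0, +-n on day n) is 15.
No non-integer in the interval can be simpler: if x is a non-integer in the interval, then floor(x) or ceil(x) also lies in the interval (the interval contains an integer), and both are proper prefixes of x's sign expansion, i.e. born earlier. So the game value is 15.
Game value = 15

15


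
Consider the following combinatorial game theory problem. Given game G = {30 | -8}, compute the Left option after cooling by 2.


Original game: {30 | -8} (a switch {a | b} with a > b).
Cooling by t (for t below the temperature (a - b)/2 = 19) taxes each move by t: {a | b} cooled by t is {a - t | b + t}.
Cooling amount: t = 2
Cooled Left option: 30 - 2 = 28
Cooled Right option: -8 + 2 = -6
Cooled game: {28 | -6}
Left option = 28

28


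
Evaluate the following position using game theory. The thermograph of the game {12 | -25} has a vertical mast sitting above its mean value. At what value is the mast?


Game = {12 | -25}, a switch {a | b} with numbers a > b.
Its thermograph has left wall a - t and right wall b + t, which meet at t = (a - b)/2, where both equal (a + b)/2. So the mast (mean value) is at (a + b)/2.
Mean = (12 + (-25))/2 = -13/2 = -13/2

-13/2


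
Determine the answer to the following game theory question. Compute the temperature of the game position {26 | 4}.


The game is {26 | 4}, a switch {a | b} with numbers a > b.
Cooling {a | b} by t gives {a - t | b + t}, which stops being hot when a - t = b + t, i.e. at t = (a - b)/2. So the temperature of a switch is (a - b)/2.
Temperature = (Left option - Right option) / 2
= (26 - (4)) / 2
= 22 / 2
= 11

11


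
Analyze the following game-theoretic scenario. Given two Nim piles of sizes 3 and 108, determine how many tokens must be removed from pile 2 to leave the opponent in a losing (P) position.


Piles: 3 and 108
Current XOR: 3 XOR 108 = 111 (non-zero, so this is an N-position).
To make the XOR zero, we need to find a move that balances the piles.
For pile 2 (size 108): target = 108 XOR 111 = 3
We reduce pile 2 from 108 to 3.
Tokens removed: 108 - 3 = 105
Verification: 3 XOR 3 = 0

105


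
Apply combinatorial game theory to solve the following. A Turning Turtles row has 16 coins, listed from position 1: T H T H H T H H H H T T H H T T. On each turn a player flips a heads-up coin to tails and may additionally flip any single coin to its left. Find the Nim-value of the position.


Coins: T H T H H T H H H H T T H H T T
Key fact: a single head at position k behaves exactly like a Nim heap of size k (turning it to T and optionally flipping a coin at j < k corresponds to moving the heap from k to j, or to 0), and heads combine as a disjunctive sum (two heads at the same place would cancel, matching j XOR j = 0). So the Nim-value is the XOR of the 1-indexed positions of the heads.
Face-up positions (1-indexed): [2, 4, 5, 7, 8, 9, 10, 13, 14]
XOR 0 with 2: 0 XOR 2 = 2
XOR 2 with 4: 2 XOR 4 = 6
XOR 6 with 5: 6 XOR 5 = 3
XOR 3 with 7: 3 XOR 7 = 4
XOR 4 with 8: 4 XOR 8 = 12
XOR 12 with 9: 12 XOR 9 = 5
XOR 5 with 10: 5 XOR 10 = 15
XOR 15 with 13: 15 XOR 13 = 2
XOR 2 with 14: 2 XOR 14 = 12
Nim-value = 12

12


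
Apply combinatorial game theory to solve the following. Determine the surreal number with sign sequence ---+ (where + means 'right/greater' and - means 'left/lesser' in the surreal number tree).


Sign expansion: ---+
Rule: track bounds (lo, hi), initially (-inf, +inf). On '+', the current value becomes lo and we move to the simplest number in (value, hi): value + 1 if hi = +inf, otherwise the midpoint (value + hi)/2. On '-', the current value becomes hi and we move to value - 1 if lo = -inf, otherwise the midpoint (lo + value)/2.
Start at 0.
Step 1: sign = -, move left. Bounds: (-inf, 0). Value = -1
Step 2: sign = -, move left. Bounds: (-inf, -1). Value = -2
Step 3: sign = -, move left. Bounds: (-inf, -2). Value = -3
Step 4: sign = +, move right. Bounds: (-3, -2). Value = -5/2
The surreal number with sign expansion ---+ is -5/2.

-5/2


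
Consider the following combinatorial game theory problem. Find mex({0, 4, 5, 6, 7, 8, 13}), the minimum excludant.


Set = {0, 4, 5, 6, 7, 8, 13}
0 is in the set.
1 is NOT in the set. This is the mex.
mex = 1

1


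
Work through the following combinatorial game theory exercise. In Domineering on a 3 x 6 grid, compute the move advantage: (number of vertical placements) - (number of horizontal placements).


Board is 3 x 6 (rows x cols).
Left (vertical) placements: (rows-1) * cols = 2 * 6 = 12
Right (horizontal) placements: rows * (cols-1) = 3 * 5 = 15
Advantage = Left - Right = 12 - 15 = -3

-3


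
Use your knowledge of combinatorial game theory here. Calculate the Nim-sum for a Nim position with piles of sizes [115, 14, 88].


We need the XOR (exclusive or) of all pile sizes.
After XOR-ing pile 1 (size 115): 0 XOR 115 = 115
After XOR-ing pile 2 (size 14): 115 XOR 14 = 125
After XOR-ing pile 3 (size 88): 125 XOR 88 = 37
The Nim-value of this position is 37.

37


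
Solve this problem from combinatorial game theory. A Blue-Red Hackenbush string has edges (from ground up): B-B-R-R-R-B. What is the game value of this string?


Edges (from ground): B-B-R-R-R-B
By Berlekamp's sign-expansion rule, a Blue-Red Hackenbush stalk has the value of the surreal number whose sign sequence is the edge sequence with B -> + and R -> -.
Sign sequence: ++---+
Trace the sign expansion in the surreal number tree, starting from 0:
Edge 1: B (sign +) -> bounds (0, +inf), value = 1
Edge 2: B (sign +) -> bounds (1, +inf), value = 2
Edge 3: R (sign -) -> bounds (1, 2), value = 3/2
Edge 4: R (sign -) -> bounds (1, 3/2), value = 5/4
Edge 5: R (sign -) -> bounds (1, 5/4), value = 9/8
Edge 6: B (sign +) -> bounds (9/8, 5/4), value = 19/16
Game value = 19/16

19/16


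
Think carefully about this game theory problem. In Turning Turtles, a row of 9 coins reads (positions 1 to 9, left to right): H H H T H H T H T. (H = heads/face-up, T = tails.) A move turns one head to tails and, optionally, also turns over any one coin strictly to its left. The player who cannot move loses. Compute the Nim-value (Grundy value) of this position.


Coins: H H H T H H T H T
Key fact: a single head at position k behaves exactly like a Nim heap of size k (turning it to T and optionally flipping a coin at j < k corresponds to moving the heap from k to j, or to 0), and heads combine as a disjunctive sum (two heads at the same place would cancel, matching j XOR j = 0). So the Nim-value is the XOR of the 1-indexed positions of the heads.
Face-up positions (1-indexed): [1, 2, 3, 5, 6, 8]
XOR 0 with 1: 0 XOR 1 = 1
XOR 1 with 2: 1 XOR 2 = 3
XOR 3 with 3: 3 XOR 3 = 0
XOR 0 with 5: 0 XOR 5 = 5
XOR 5 with 6: 5 XOR 6 = 3
XOR 3 with 8: 3 XOR 8 = 11
Nim-value = 11

11


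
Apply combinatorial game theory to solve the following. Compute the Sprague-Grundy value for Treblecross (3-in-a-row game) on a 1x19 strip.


Treblecross: place X on empty cells; 3-in-a-row wins.
Playing within two cells of an existing X lets the opponent win at once, so sensible play treats the cells i-2..i+2 around each X as dead. The player left with no safe cell loses, so this is a normal-play take-away game on strips of safe cells.
Placing X at cell i (0-indexed) of a strip of k safe cells leaves independent strips of sizes max(0, i-2) and max(0, k-i-3). Hence G(k) = mex{ G(max(0,i-2)) XOR G(max(0,k-i-3)) : 0 <= i < k }, with G(0) = 0.
G(1): splits (0,0):0^0=0 -> mex({0}) = 1
G(2): splits (0,0):0^0=0 -> mex({0}) = 1
G(3): splits (0,0):0^0=0 -> mex({0}) = 1
G(4): splits (0,1):0^1=1 (0,0):0^0=0 -> mex({0, 1}) = 2
G(5): splits (0,2):0^1=1 (0,1):0^1=1 (0,0):0^0=0 -> mex({0, 1}) = 2
G(6) = mex({1}) = 0
G(7) = mex({0, 1, 2}) = 3
G(8) = mex({0, 1, 2}) = 3
G(9) = mex({0, 2}) = 1
G(10) = mex({0, 2, 3}) = 1
G(11) = mex({0, 3}) = 1
G(12) = mex({1, 3}) = 0
G(13) = mex({0, 1, 2, 3}) = 4
G(14) = mex({0, 1, 2}) = 3
G(15) = mex({0, 1, 2}) = 3
G(16) = mex({0, 1, 2, 4}) = 3
G(17) = mex({0, 1, 3, 4}) = 2
G(18) = mex({0, 1, 3, 4}) = 2
G(19) = mex({0, 1, 3, 5}) = 2
Therefore G(19) = 2.

2


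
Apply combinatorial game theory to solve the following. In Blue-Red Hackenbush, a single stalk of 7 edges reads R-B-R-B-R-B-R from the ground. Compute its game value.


Edges (from ground): R-B-R-B-R-B-R
By Berlekamp's sign-expansion rule, a Blue-Red Hackenbush stalk has the value of the surreal number whose sign sequence is the edge sequence with B -> + and R -> -.
Sign sequence: -+-+-+-
Trace the sign expansion in the surreal number tree, starting from 0:
Edge 1: R (sign -) -> bounds (-inf, 0), value = -1
Edge 2: B (sign +) -> bounds (-1, 0), value = -1/2
Edge 3: R (sign -) -> bounds (-1, -1/2), value = -3/4
Edge 4: B (sign +) -> bounds (-3/4, -1/2), value = -5/8
Edge 5: R (sign -) -> bounds (-3/4, -5/8), value = -11/16
Edge 6: B (sign +) -> bounds (-11/16, -5/8), value = -21/32
Edge 7: R (sign -) -> bounds (-11/16, -21/32), value = -43/64
Game value = -43/64

-43/64


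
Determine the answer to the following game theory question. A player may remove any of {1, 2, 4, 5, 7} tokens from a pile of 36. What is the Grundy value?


The subtraction set is S = {1, 2, 4, 5, 7}.
G(k) = mex{ G(k - s) : s in S, s <= k }. We compute iteratively: G(0) = 0.
G(1) = mex({0}) = 1
G(2) = mex({0, 1}) = 2
G(3) = mex({1, 2}) = 0
G(4) = mex({0, 2}) = 1
G(5) = mex({0, 1}) = 2
G(6) = mex({1, 2}) = 0
G(7) = mex({0, 2}) = 1
G(8) = mex({0, 1}) = 2
G(9) = mex({1, 2}) = 0
Observe that G(3)..G(9) = 0, 1, 2, 0, 1, 2, 0 repeats G(0)..G(6) = 0, 1, 2, 0, 1, 2, 0.
For k >= max(S) = 7, G(k) is determined by the previous 7 values G(k-7)..G(k-1); a window of 7 consecutive values has recurred shifted by 3, so by induction G(k + 3) = G(k) for all k >= 0: the sequence is periodic from the start with period 3.
One period: G(0..2) = 0, 1, 2.
36 mod 3 = 0, so G(36) = G(0) = 0.

0


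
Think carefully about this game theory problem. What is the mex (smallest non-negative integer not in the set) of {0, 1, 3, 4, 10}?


Set = {0, 1, 3, 4, 10}
0 is in the set.
1 is in the set.
2 is NOT in the set. This is the mex.
mex = 2

2


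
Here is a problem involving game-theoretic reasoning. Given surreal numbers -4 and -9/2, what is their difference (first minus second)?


x = -4, y = -9/2
Converting to common denominator: 2
x = -8/2, y = -9/2
x - y = -4 - -9/2 = 1/2

1/2


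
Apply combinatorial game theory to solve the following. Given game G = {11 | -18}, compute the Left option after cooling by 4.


Original game: {11 | -18} (a switch {a | b} with a > b).
Cooling by t (for t below the temperature (a - b)/2 = 29/2) taxes each move by t: {a | b} cooled by t is {a - t | b + t}.
Cooling amount: t = 4
Cooled Left option: 11 - 4 = 7
Cooled Right option: -18 + 4 = -14
Cooled game: {7 | -14}
Left option = 7

7


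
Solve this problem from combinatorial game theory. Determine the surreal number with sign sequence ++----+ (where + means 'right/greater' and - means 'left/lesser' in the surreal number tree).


Sign expansion: ++----+
Rule: track bounds (lo, hi), initially (-inf, +inf). On '+', the current value becomes lo and we move to the simplest number in (value, hi): value + 1 if hi = +inf, otherwise the midpoint (value + hi)/2. On '-', the current value becomes hi and we move to value - 1 if lo = -inf, otherwise the midpoint (lo + value)/2.
Start at 0.
Step 1: sign = +, move right. Bounds: (0, +inf). Value = 1
Step 2: sign = +, move right. Bounds: (1, +inf). Value = 2
Step 3: sign = -, move left. Bounds: (1, 2). Value = 3/2
Step 4: sign = -, move left. Bounds: (1, 3/2). Value = 5/4
Step 5: sign = -, move left. Bounds: (1, 5/4). Value = 9/8
Step 6: sign = -, move left. Bounds: (1, 9/8). Value = 17/16
Step 7: sign = +, move right. Bounds: (17/16, 9/8). Value = 35/32
The surreal number with sign expansion ++----+ is 35/32.

35/32


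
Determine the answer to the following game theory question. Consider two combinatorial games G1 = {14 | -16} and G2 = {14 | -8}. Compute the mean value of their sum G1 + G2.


G1 = {14 | -16}, G2 = {14 | -8}
Each is a switch {a | b} with numbers a > b; its mean value is (a + b)/2, and mean value is additive over game sums: m(G1 + G2) = m(G1) + m(G2).
Mean of G1 = (14 + (-16))/2 = -2/2 = -1
Mean of G2 = (14 + (-8))/2 = 6/2 = 3
Mean of G1 + G2 = -1 + 3 = 2

2


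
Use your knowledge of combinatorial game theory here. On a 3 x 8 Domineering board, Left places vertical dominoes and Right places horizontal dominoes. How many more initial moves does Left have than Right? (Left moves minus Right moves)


Board is 3 x 8 (rows x cols).
Left (vertical) placements: (rows-1) * cols = 2 * 8 = 16
Right (horizontal) placements: rows * (cols-1) = 3 * 7 = 21
Advantage = Left - Right = 16 - 21 = -5

-5


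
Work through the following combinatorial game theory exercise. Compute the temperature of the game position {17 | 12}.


The game is {17 | 12}, a switch {a | b} with numbers a > b.
Cooling {a | b} by t gives {a - t | b + t}, which stops being hot when a - t = b + t, i.e. at t = (a - b)/2. So the temperature of a switch is (a - b)/2.
Temperature = (Left option - Right option) / 2
= (17 - (12)) / 2
= 5 / 2
= 5/2

5/2


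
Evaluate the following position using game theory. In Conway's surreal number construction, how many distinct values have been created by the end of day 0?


Day 0: {|} = 0 is born. Count = 1.
Day n: the number of surreal numbers born by day n is 2^(n+1) - 1.
By day 0: 2^1 - 1 = 1
By day 0: 1 surreal numbers.

1


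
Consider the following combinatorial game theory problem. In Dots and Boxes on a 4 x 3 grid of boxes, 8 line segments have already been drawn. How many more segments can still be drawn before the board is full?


Grid: 4 x 3 boxes, i.e. 5 rows and 4 columns of dots.
Horizontal edges: (rows + 1) * cols = 5 * 3 = 15
Vertical edges: rows * (cols + 1) = 4 * 4 = 16
Total edges: 15 + 16 = 31
Edges drawn: 8
Remaining: 31 - 8 = 23

23


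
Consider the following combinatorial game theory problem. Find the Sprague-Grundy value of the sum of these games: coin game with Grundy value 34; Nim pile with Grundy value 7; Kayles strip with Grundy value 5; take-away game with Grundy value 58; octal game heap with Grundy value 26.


By the Sprague-Grundy theorem, the Grundy value of a sum of games is the XOR of individual Grundy values.
coin game: Grundy value = 34. Running XOR: 0 XOR 34 = 34
Nim pile: Grundy value = 7. Running XOR: 34 XOR 7 = 37
Kayles strip: Grundy value = 5. Running XOR: 37 XOR 5 = 32
take-away game: Grundy value = 58. Running XOR: 32 XOR 58 = 26
octal game heap: Grundy value = 26. Running XOR: 26 XOR 26 = 0
The combined Grundy value is 0.

0


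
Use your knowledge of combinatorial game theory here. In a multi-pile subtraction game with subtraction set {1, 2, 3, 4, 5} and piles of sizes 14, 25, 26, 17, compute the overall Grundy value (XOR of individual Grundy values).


Subtraction set: {1, 2, 3, 4, 5}
For this subtraction set, G(n) = n mod 6 (period = max + 1 = 6).
Pile 1 (size 14): G(14) = 14 mod 6 = 2
Pile 2 (size 25): G(25) = 25 mod 6 = 1
Pile 3 (size 26): G(26) = 26 mod 6 = 2
Pile 4 (size 17): G(17) = 17 mod 6 = 5
Total Grundy value = XOR of all: 2 XOR 1 XOR 2 XOR 5 = 4

4


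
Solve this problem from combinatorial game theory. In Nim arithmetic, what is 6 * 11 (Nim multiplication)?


Nim multiplication is bilinear over XOR: (u XOR v) * w = (u*w) XOR (v*w).
So we split each operand into its bit components and XOR the pairwise Nim products.
6 = 2 + 4 (as XOR of powers of 2).
11 = 1 + 2 + 8 (as XOR of powers of 2).
Using the standard Nim-product table on single bits:
  2*2 = 3,   2*4 = 8,   2*8 = 12,
  4*4 = 6,   4*8 = 11,  8*8 = 13,
and  1*x = x (identity), k*l = l*k (commutative).
Pairwise Nim products:
  2 * 1 = 2
  2 * 2 = 3
  2 * 8 = 12
  4 * 1 = 4
  4 * 2 = 8
  4 * 8 = 11
XOR them: 2 XOR 3 XOR 12 XOR 4 XOR 8 XOR 11 = 10.
Result: 6 * 11 = 10 (in Nim).

10


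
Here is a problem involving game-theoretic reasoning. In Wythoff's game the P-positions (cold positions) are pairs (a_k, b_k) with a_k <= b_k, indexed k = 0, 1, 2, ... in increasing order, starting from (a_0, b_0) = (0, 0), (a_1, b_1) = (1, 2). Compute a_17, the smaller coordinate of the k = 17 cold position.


By Wythoff's theorem, a_k = floor(k * phi) and b_k = floor(k * phi^2) = a_k + k, where phi = (1 + sqrt(5))/2 is the golden ratio.
phi = (1 + sqrt(5))/2 = 1.618034
k = 17
k * phi = 17 * 1.618034 = 27.506578
a_17 = floor(k * phi) = 27

27


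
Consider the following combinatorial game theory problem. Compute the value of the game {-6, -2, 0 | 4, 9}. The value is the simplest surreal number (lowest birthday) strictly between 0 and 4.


Left options: {-6, -2, 0}, max = 0
Right options: {4, 9}, min = 4
All options are numbers and max(Left) < min(Right), so by the simplicity theorem the value is the simplest (earliest-born) number strictly between 0 and 4.
Integers 1 through 3 all lie strictly between 0 and 4.
Among integers, the simplest (lowest birthday = smallest |n|; 0 is born on day 0, +-n on day n) is 1.
No non-integer in the interval can be simpler: if x is a non-integer in the interval, then floor(x) or ceil(x) also lies in the interval (the interval contains an integer), and both are proper prefixes of x's sign expansion, i.e. born earlier. So the game value is 1.
Game value = 1

1
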